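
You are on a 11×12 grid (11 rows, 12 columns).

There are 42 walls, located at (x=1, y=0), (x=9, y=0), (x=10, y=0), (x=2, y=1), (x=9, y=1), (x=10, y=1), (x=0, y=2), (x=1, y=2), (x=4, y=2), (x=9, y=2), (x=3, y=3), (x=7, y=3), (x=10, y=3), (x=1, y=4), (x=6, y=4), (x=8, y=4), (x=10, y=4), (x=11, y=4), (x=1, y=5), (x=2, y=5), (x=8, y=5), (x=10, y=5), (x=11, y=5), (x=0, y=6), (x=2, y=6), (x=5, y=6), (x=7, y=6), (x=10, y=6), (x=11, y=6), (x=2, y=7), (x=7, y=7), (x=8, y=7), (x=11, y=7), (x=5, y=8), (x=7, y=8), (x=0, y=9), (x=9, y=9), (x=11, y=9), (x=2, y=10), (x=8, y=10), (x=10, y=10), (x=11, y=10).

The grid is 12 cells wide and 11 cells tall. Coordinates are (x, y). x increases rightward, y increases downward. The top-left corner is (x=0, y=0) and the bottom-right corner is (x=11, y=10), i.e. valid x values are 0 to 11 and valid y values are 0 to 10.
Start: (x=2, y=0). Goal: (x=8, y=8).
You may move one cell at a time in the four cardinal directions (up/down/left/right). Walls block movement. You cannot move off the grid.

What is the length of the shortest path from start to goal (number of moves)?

Answer: Shortest path length: 16

Derivation:
BFS from (x=2, y=0) until reaching (x=8, y=8):
  Distance 0: (x=2, y=0)
  Distance 1: (x=3, y=0)
  Distance 2: (x=4, y=0), (x=3, y=1)
  Distance 3: (x=5, y=0), (x=4, y=1), (x=3, y=2)
  Distance 4: (x=6, y=0), (x=5, y=1), (x=2, y=2)
  Distance 5: (x=7, y=0), (x=6, y=1), (x=5, y=2), (x=2, y=3)
  Distance 6: (x=8, y=0), (x=7, y=1), (x=6, y=2), (x=1, y=3), (x=5, y=3), (x=2, y=4)
  Distance 7: (x=8, y=1), (x=7, y=2), (x=0, y=3), (x=4, y=3), (x=6, y=3), (x=3, y=4), (x=5, y=4)
  Distance 8: (x=8, y=2), (x=0, y=4), (x=4, y=4), (x=3, y=5), (x=5, y=5)
  Distance 9: (x=8, y=3), (x=0, y=5), (x=4, y=5), (x=6, y=5), (x=3, y=6)
  Distance 10: (x=9, y=3), (x=7, y=5), (x=4, y=6), (x=6, y=6), (x=3, y=7)
  Distance 11: (x=7, y=4), (x=9, y=4), (x=4, y=7), (x=6, y=7), (x=3, y=8)
  Distance 12: (x=9, y=5), (x=5, y=7), (x=2, y=8), (x=4, y=8), (x=6, y=8), (x=3, y=9)
  Distance 13: (x=9, y=6), (x=1, y=8), (x=2, y=9), (x=4, y=9), (x=6, y=9), (x=3, y=10)
  Distance 14: (x=8, y=6), (x=1, y=7), (x=9, y=7), (x=0, y=8), (x=1, y=9), (x=5, y=9), (x=7, y=9), (x=4, y=10), (x=6, y=10)
  Distance 15: (x=1, y=6), (x=0, y=7), (x=10, y=7), (x=9, y=8), (x=8, y=9), (x=1, y=10), (x=5, y=10), (x=7, y=10)
  Distance 16: (x=8, y=8), (x=10, y=8), (x=0, y=10)  <- goal reached here
One shortest path (16 moves): (x=2, y=0) -> (x=3, y=0) -> (x=4, y=0) -> (x=5, y=0) -> (x=5, y=1) -> (x=5, y=2) -> (x=5, y=3) -> (x=5, y=4) -> (x=5, y=5) -> (x=6, y=5) -> (x=6, y=6) -> (x=6, y=7) -> (x=6, y=8) -> (x=6, y=9) -> (x=7, y=9) -> (x=8, y=9) -> (x=8, y=8)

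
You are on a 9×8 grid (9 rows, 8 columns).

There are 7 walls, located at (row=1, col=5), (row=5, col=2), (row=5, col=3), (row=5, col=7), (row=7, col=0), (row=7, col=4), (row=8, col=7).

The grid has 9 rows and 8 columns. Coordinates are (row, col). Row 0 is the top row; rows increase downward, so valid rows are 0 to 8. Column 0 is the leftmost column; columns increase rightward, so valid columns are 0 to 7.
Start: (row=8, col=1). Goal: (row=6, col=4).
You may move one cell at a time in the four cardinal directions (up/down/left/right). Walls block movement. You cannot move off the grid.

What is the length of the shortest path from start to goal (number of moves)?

BFS from (row=8, col=1) until reaching (row=6, col=4):
  Distance 0: (row=8, col=1)
  Distance 1: (row=7, col=1), (row=8, col=0), (row=8, col=2)
  Distance 2: (row=6, col=1), (row=7, col=2), (row=8, col=3)
  Distance 3: (row=5, col=1), (row=6, col=0), (row=6, col=2), (row=7, col=3), (row=8, col=4)
  Distance 4: (row=4, col=1), (row=5, col=0), (row=6, col=3), (row=8, col=5)
  Distance 5: (row=3, col=1), (row=4, col=0), (row=4, col=2), (row=6, col=4), (row=7, col=5), (row=8, col=6)  <- goal reached here
One shortest path (5 moves): (row=8, col=1) -> (row=8, col=2) -> (row=8, col=3) -> (row=7, col=3) -> (row=6, col=3) -> (row=6, col=4)

Answer: Shortest path length: 5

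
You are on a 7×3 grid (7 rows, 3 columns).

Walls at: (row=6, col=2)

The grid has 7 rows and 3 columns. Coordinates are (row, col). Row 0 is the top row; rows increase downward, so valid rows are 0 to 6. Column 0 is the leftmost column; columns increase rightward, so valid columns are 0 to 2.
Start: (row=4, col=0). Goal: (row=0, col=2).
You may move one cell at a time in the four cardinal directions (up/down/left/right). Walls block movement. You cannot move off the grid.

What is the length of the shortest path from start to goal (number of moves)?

BFS from (row=4, col=0) until reaching (row=0, col=2):
  Distance 0: (row=4, col=0)
  Distance 1: (row=3, col=0), (row=4, col=1), (row=5, col=0)
  Distance 2: (row=2, col=0), (row=3, col=1), (row=4, col=2), (row=5, col=1), (row=6, col=0)
  Distance 3: (row=1, col=0), (row=2, col=1), (row=3, col=2), (row=5, col=2), (row=6, col=1)
  Distance 4: (row=0, col=0), (row=1, col=1), (row=2, col=2)
  Distance 5: (row=0, col=1), (row=1, col=2)
  Distance 6: (row=0, col=2)  <- goal reached here
One shortest path (6 moves): (row=4, col=0) -> (row=4, col=1) -> (row=4, col=2) -> (row=3, col=2) -> (row=2, col=2) -> (row=1, col=2) -> (row=0, col=2)

Answer: Shortest path length: 6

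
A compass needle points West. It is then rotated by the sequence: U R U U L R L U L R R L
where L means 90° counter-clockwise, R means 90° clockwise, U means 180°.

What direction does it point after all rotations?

Answer: Final heading: West

Derivation:
Start: West
  U (U-turn (180°)) -> East
  R (right (90° clockwise)) -> South
  U (U-turn (180°)) -> North
  U (U-turn (180°)) -> South
  L (left (90° counter-clockwise)) -> East
  R (right (90° clockwise)) -> South
  L (left (90° counter-clockwise)) -> East
  U (U-turn (180°)) -> West
  L (left (90° counter-clockwise)) -> South
  R (right (90° clockwise)) -> West
  R (right (90° clockwise)) -> North
  L (left (90° counter-clockwise)) -> West
Final: West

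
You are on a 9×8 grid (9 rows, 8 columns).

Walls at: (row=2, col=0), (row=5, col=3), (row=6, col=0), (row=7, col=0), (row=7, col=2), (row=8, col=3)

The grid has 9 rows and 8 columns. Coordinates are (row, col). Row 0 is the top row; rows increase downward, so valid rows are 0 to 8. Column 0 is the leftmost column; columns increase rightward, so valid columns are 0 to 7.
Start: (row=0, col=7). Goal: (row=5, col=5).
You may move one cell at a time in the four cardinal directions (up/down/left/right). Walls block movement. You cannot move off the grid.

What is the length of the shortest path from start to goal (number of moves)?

BFS from (row=0, col=7) until reaching (row=5, col=5):
  Distance 0: (row=0, col=7)
  Distance 1: (row=0, col=6), (row=1, col=7)
  Distance 2: (row=0, col=5), (row=1, col=6), (row=2, col=7)
  Distance 3: (row=0, col=4), (row=1, col=5), (row=2, col=6), (row=3, col=7)
  Distance 4: (row=0, col=3), (row=1, col=4), (row=2, col=5), (row=3, col=6), (row=4, col=7)
  Distance 5: (row=0, col=2), (row=1, col=3), (row=2, col=4), (row=3, col=5), (row=4, col=6), (row=5, col=7)
  Distance 6: (row=0, col=1), (row=1, col=2), (row=2, col=3), (row=3, col=4), (row=4, col=5), (row=5, col=6), (row=6, col=7)
  Distance 7: (row=0, col=0), (row=1, col=1), (row=2, col=2), (row=3, col=3), (row=4, col=4), (row=5, col=5), (row=6, col=6), (row=7, col=7)  <- goal reached here
One shortest path (7 moves): (row=0, col=7) -> (row=0, col=6) -> (row=0, col=5) -> (row=1, col=5) -> (row=2, col=5) -> (row=3, col=5) -> (row=4, col=5) -> (row=5, col=5)

Answer: Shortest path length: 7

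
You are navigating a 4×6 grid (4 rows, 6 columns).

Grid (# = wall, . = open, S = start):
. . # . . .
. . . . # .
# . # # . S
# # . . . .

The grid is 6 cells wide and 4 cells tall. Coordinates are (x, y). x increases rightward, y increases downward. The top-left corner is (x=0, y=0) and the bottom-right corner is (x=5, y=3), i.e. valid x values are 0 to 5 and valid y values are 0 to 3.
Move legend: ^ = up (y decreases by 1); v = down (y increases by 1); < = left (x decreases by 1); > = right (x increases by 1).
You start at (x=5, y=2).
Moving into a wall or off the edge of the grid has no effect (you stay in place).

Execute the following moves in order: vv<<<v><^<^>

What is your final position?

Answer: Final position: (x=3, y=3)

Derivation:
Start: (x=5, y=2)
  v (down): (x=5, y=2) -> (x=5, y=3)
  v (down): blocked, stay at (x=5, y=3)
  < (left): (x=5, y=3) -> (x=4, y=3)
  < (left): (x=4, y=3) -> (x=3, y=3)
  < (left): (x=3, y=3) -> (x=2, y=3)
  v (down): blocked, stay at (x=2, y=3)
  > (right): (x=2, y=3) -> (x=3, y=3)
  < (left): (x=3, y=3) -> (x=2, y=3)
  ^ (up): blocked, stay at (x=2, y=3)
  < (left): blocked, stay at (x=2, y=3)
  ^ (up): blocked, stay at (x=2, y=3)
  > (right): (x=2, y=3) -> (x=3, y=3)
Final: (x=3, y=3)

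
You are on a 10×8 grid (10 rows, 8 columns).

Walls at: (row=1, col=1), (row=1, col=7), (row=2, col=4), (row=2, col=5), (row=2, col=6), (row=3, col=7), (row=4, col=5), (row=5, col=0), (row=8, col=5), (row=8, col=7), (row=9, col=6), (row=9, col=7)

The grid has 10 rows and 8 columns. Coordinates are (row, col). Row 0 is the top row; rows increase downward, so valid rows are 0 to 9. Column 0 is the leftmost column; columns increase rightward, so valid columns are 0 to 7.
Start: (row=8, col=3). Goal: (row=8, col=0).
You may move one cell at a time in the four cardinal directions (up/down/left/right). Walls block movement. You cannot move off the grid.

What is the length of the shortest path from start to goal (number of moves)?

BFS from (row=8, col=3) until reaching (row=8, col=0):
  Distance 0: (row=8, col=3)
  Distance 1: (row=7, col=3), (row=8, col=2), (row=8, col=4), (row=9, col=3)
  Distance 2: (row=6, col=3), (row=7, col=2), (row=7, col=4), (row=8, col=1), (row=9, col=2), (row=9, col=4)
  Distance 3: (row=5, col=3), (row=6, col=2), (row=6, col=4), (row=7, col=1), (row=7, col=5), (row=8, col=0), (row=9, col=1), (row=9, col=5)  <- goal reached here
One shortest path (3 moves): (row=8, col=3) -> (row=8, col=2) -> (row=8, col=1) -> (row=8, col=0)

Answer: Shortest path length: 3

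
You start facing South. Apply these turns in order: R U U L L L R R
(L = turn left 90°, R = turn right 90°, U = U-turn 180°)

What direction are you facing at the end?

Answer: Final heading: South

Derivation:
Start: South
  R (right (90° clockwise)) -> West
  U (U-turn (180°)) -> East
  U (U-turn (180°)) -> West
  L (left (90° counter-clockwise)) -> South
  L (left (90° counter-clockwise)) -> East
  L (left (90° counter-clockwise)) -> North
  R (right (90° clockwise)) -> East
  R (right (90° clockwise)) -> South
Final: South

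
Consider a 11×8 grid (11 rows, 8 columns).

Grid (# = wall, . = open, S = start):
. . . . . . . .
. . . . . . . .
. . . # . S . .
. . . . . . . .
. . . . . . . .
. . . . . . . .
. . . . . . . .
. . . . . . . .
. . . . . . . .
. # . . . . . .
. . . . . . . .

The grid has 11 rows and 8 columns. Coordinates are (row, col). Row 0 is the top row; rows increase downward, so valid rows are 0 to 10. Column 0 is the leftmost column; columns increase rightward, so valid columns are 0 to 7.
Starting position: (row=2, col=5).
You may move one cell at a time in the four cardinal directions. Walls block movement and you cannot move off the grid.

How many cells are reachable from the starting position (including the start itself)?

BFS flood-fill from (row=2, col=5):
  Distance 0: (row=2, col=5)
  Distance 1: (row=1, col=5), (row=2, col=4), (row=2, col=6), (row=3, col=5)
  Distance 2: (row=0, col=5), (row=1, col=4), (row=1, col=6), (row=2, col=7), (row=3, col=4), (row=3, col=6), (row=4, col=5)
  Distance 3: (row=0, col=4), (row=0, col=6), (row=1, col=3), (row=1, col=7), (row=3, col=3), (row=3, col=7), (row=4, col=4), (row=4, col=6), (row=5, col=5)
  Distance 4: (row=0, col=3), (row=0, col=7), (row=1, col=2), (row=3, col=2), (row=4, col=3), (row=4, col=7), (row=5, col=4), (row=5, col=6), (row=6, col=5)
  Distance 5: (row=0, col=2), (row=1, col=1), (row=2, col=2), (row=3, col=1), (row=4, col=2), (row=5, col=3), (row=5, col=7), (row=6, col=4), (row=6, col=6), (row=7, col=5)
  Distance 6: (row=0, col=1), (row=1, col=0), (row=2, col=1), (row=3, col=0), (row=4, col=1), (row=5, col=2), (row=6, col=3), (row=6, col=7), (row=7, col=4), (row=7, col=6), (row=8, col=5)
  Distance 7: (row=0, col=0), (row=2, col=0), (row=4, col=0), (row=5, col=1), (row=6, col=2), (row=7, col=3), (row=7, col=7), (row=8, col=4), (row=8, col=6), (row=9, col=5)
  Distance 8: (row=5, col=0), (row=6, col=1), (row=7, col=2), (row=8, col=3), (row=8, col=7), (row=9, col=4), (row=9, col=6), (row=10, col=5)
  Distance 9: (row=6, col=0), (row=7, col=1), (row=8, col=2), (row=9, col=3), (row=9, col=7), (row=10, col=4), (row=10, col=6)
  Distance 10: (row=7, col=0), (row=8, col=1), (row=9, col=2), (row=10, col=3), (row=10, col=7)
  Distance 11: (row=8, col=0), (row=10, col=2)
  Distance 12: (row=9, col=0), (row=10, col=1)
  Distance 13: (row=10, col=0)
Total reachable: 86 (grid has 86 open cells total)

Answer: Reachable cells: 86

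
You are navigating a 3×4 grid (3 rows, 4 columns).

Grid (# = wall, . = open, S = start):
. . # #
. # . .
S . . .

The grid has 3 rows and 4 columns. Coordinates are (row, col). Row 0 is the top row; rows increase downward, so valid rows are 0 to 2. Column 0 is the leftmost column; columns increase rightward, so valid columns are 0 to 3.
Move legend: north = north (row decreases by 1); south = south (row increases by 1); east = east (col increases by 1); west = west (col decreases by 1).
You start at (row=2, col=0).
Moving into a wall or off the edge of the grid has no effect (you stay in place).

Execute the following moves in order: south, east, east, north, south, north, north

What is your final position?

Start: (row=2, col=0)
  south (south): blocked, stay at (row=2, col=0)
  east (east): (row=2, col=0) -> (row=2, col=1)
  east (east): (row=2, col=1) -> (row=2, col=2)
  north (north): (row=2, col=2) -> (row=1, col=2)
  south (south): (row=1, col=2) -> (row=2, col=2)
  north (north): (row=2, col=2) -> (row=1, col=2)
  north (north): blocked, stay at (row=1, col=2)
Final: (row=1, col=2)

Answer: Final position: (row=1, col=2)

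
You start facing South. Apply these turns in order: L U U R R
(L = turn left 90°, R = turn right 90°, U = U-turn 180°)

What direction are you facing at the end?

Start: South
  L (left (90° counter-clockwise)) -> East
  U (U-turn (180°)) -> West
  U (U-turn (180°)) -> East
  R (right (90° clockwise)) -> South
  R (right (90° clockwise)) -> West
Final: West

Answer: Final heading: West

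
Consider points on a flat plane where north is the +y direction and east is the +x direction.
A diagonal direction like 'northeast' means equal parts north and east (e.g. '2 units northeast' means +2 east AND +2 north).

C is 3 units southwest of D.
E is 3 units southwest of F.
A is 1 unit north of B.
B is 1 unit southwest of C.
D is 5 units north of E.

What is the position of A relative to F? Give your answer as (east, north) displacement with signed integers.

Answer: A is at (east=-7, north=-1) relative to F.

Derivation:
Place F at the origin (east=0, north=0).
  E is 3 units southwest of F: delta (east=-3, north=-3); E at (east=-3, north=-3).
  D is 5 units north of E: delta (east=+0, north=+5); D at (east=-3, north=2).
  C is 3 units southwest of D: delta (east=-3, north=-3); C at (east=-6, north=-1).
  B is 1 unit southwest of C: delta (east=-1, north=-1); B at (east=-7, north=-2).
  A is 1 unit north of B: delta (east=+0, north=+1); A at (east=-7, north=-1).
Therefore A relative to F: (east=-7, north=-1).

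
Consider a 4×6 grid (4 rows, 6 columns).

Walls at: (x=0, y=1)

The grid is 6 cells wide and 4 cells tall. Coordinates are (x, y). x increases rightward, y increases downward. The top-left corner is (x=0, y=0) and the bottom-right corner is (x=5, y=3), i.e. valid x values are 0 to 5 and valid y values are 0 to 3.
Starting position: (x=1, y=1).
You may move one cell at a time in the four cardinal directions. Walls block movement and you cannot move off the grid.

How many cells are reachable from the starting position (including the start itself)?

BFS flood-fill from (x=1, y=1):
  Distance 0: (x=1, y=1)
  Distance 1: (x=1, y=0), (x=2, y=1), (x=1, y=2)
  Distance 2: (x=0, y=0), (x=2, y=0), (x=3, y=1), (x=0, y=2), (x=2, y=2), (x=1, y=3)
  Distance 3: (x=3, y=0), (x=4, y=1), (x=3, y=2), (x=0, y=3), (x=2, y=3)
  Distance 4: (x=4, y=0), (x=5, y=1), (x=4, y=2), (x=3, y=3)
  Distance 5: (x=5, y=0), (x=5, y=2), (x=4, y=3)
  Distance 6: (x=5, y=3)
Total reachable: 23 (grid has 23 open cells total)

Answer: Reachable cells: 23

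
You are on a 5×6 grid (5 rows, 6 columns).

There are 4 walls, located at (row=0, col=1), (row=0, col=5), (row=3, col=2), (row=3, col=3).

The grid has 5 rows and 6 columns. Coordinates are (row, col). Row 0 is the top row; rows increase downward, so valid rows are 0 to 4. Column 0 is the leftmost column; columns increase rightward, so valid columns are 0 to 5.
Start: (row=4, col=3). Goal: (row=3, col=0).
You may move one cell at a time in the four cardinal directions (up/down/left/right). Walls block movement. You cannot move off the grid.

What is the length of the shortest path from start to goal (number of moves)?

BFS from (row=4, col=3) until reaching (row=3, col=0):
  Distance 0: (row=4, col=3)
  Distance 1: (row=4, col=2), (row=4, col=4)
  Distance 2: (row=3, col=4), (row=4, col=1), (row=4, col=5)
  Distance 3: (row=2, col=4), (row=3, col=1), (row=3, col=5), (row=4, col=0)
  Distance 4: (row=1, col=4), (row=2, col=1), (row=2, col=3), (row=2, col=5), (row=3, col=0)  <- goal reached here
One shortest path (4 moves): (row=4, col=3) -> (row=4, col=2) -> (row=4, col=1) -> (row=4, col=0) -> (row=3, col=0)

Answer: Shortest path length: 4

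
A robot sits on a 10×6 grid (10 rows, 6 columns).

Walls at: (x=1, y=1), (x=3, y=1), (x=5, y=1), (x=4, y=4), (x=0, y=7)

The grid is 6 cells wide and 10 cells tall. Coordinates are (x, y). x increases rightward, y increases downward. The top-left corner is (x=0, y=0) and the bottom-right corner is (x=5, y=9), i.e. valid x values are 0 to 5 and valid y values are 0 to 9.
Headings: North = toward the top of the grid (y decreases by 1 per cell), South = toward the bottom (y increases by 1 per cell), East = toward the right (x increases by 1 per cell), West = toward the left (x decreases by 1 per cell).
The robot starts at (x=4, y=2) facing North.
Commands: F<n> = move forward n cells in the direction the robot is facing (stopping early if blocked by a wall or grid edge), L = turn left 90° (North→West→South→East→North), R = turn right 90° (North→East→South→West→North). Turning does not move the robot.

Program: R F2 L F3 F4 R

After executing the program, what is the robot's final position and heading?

Answer: Final position: (x=5, y=2), facing East

Derivation:
Start: (x=4, y=2), facing North
  R: turn right, now facing East
  F2: move forward 1/2 (blocked), now at (x=5, y=2)
  L: turn left, now facing North
  F3: move forward 0/3 (blocked), now at (x=5, y=2)
  F4: move forward 0/4 (blocked), now at (x=5, y=2)
  R: turn right, now facing East
Final: (x=5, y=2), facing East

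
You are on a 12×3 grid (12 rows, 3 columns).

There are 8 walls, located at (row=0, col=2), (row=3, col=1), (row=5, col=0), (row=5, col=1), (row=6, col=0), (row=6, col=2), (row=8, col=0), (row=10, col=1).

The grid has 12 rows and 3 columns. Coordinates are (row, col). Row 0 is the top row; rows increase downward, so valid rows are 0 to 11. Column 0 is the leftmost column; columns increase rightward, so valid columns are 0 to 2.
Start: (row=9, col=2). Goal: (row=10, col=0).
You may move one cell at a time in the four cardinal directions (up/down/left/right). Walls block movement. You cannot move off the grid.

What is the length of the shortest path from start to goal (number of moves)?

BFS from (row=9, col=2) until reaching (row=10, col=0):
  Distance 0: (row=9, col=2)
  Distance 1: (row=8, col=2), (row=9, col=1), (row=10, col=2)
  Distance 2: (row=7, col=2), (row=8, col=1), (row=9, col=0), (row=11, col=2)
  Distance 3: (row=7, col=1), (row=10, col=0), (row=11, col=1)  <- goal reached here
One shortest path (3 moves): (row=9, col=2) -> (row=9, col=1) -> (row=9, col=0) -> (row=10, col=0)

Answer: Shortest path length: 3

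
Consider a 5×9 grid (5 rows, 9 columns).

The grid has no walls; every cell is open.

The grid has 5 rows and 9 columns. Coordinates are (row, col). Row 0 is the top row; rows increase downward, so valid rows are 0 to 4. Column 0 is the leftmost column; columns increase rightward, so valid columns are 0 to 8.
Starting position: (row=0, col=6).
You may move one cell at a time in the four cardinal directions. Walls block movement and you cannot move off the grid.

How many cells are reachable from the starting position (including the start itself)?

Answer: Reachable cells: 45

Derivation:
BFS flood-fill from (row=0, col=6):
  Distance 0: (row=0, col=6)
  Distance 1: (row=0, col=5), (row=0, col=7), (row=1, col=6)
  Distance 2: (row=0, col=4), (row=0, col=8), (row=1, col=5), (row=1, col=7), (row=2, col=6)
  Distance 3: (row=0, col=3), (row=1, col=4), (row=1, col=8), (row=2, col=5), (row=2, col=7), (row=3, col=6)
  Distance 4: (row=0, col=2), (row=1, col=3), (row=2, col=4), (row=2, col=8), (row=3, col=5), (row=3, col=7), (row=4, col=6)
  Distance 5: (row=0, col=1), (row=1, col=2), (row=2, col=3), (row=3, col=4), (row=3, col=8), (row=4, col=5), (row=4, col=7)
  Distance 6: (row=0, col=0), (row=1, col=1), (row=2, col=2), (row=3, col=3), (row=4, col=4), (row=4, col=8)
  Distance 7: (row=1, col=0), (row=2, col=1), (row=3, col=2), (row=4, col=3)
  Distance 8: (row=2, col=0), (row=3, col=1), (row=4, col=2)
  Distance 9: (row=3, col=0), (row=4, col=1)
  Distance 10: (row=4, col=0)
Total reachable: 45 (grid has 45 open cells total)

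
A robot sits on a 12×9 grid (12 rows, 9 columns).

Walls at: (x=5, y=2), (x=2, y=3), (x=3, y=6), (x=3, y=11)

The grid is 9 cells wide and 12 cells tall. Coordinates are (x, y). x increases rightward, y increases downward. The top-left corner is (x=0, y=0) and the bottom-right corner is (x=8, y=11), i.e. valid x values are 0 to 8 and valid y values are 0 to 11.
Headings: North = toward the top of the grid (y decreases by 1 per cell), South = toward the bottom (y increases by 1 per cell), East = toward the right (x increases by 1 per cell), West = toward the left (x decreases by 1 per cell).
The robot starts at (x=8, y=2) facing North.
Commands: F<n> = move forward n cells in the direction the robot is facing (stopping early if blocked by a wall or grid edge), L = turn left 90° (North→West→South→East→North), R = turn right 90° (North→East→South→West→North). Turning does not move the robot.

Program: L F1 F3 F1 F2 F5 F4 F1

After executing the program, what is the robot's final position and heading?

Answer: Final position: (x=6, y=2), facing West

Derivation:
Start: (x=8, y=2), facing North
  L: turn left, now facing West
  F1: move forward 1, now at (x=7, y=2)
  F3: move forward 1/3 (blocked), now at (x=6, y=2)
  F1: move forward 0/1 (blocked), now at (x=6, y=2)
  F2: move forward 0/2 (blocked), now at (x=6, y=2)
  F5: move forward 0/5 (blocked), now at (x=6, y=2)
  F4: move forward 0/4 (blocked), now at (x=6, y=2)
  F1: move forward 0/1 (blocked), now at (x=6, y=2)
Final: (x=6, y=2), facing West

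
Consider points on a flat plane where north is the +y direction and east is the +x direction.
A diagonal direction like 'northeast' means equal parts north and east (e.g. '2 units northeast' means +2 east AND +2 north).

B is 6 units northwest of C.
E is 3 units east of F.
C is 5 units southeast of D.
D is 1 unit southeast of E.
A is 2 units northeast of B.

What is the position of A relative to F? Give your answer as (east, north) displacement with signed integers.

Place F at the origin (east=0, north=0).
  E is 3 units east of F: delta (east=+3, north=+0); E at (east=3, north=0).
  D is 1 unit southeast of E: delta (east=+1, north=-1); D at (east=4, north=-1).
  C is 5 units southeast of D: delta (east=+5, north=-5); C at (east=9, north=-6).
  B is 6 units northwest of C: delta (east=-6, north=+6); B at (east=3, north=0).
  A is 2 units northeast of B: delta (east=+2, north=+2); A at (east=5, north=2).
Therefore A relative to F: (east=5, north=2).

Answer: A is at (east=5, north=2) relative to F.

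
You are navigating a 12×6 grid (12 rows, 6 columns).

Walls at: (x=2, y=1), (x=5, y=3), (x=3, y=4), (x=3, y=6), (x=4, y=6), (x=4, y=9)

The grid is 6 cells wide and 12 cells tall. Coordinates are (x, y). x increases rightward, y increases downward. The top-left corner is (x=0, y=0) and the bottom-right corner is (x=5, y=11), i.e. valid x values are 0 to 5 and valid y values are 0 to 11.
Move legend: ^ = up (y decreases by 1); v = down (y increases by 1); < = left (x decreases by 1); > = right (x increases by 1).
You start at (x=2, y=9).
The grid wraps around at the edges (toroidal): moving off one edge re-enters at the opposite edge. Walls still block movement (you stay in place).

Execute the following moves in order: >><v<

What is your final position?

Start: (x=2, y=9)
  > (right): (x=2, y=9) -> (x=3, y=9)
  > (right): blocked, stay at (x=3, y=9)
  < (left): (x=3, y=9) -> (x=2, y=9)
  v (down): (x=2, y=9) -> (x=2, y=10)
  < (left): (x=2, y=10) -> (x=1, y=10)
Final: (x=1, y=10)

Answer: Final position: (x=1, y=10)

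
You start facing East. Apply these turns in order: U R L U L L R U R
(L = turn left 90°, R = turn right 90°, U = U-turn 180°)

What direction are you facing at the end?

Start: East
  U (U-turn (180°)) -> West
  R (right (90° clockwise)) -> North
  L (left (90° counter-clockwise)) -> West
  U (U-turn (180°)) -> East
  L (left (90° counter-clockwise)) -> North
  L (left (90° counter-clockwise)) -> West
  R (right (90° clockwise)) -> North
  U (U-turn (180°)) -> South
  R (right (90° clockwise)) -> West
Final: West

Answer: Final heading: West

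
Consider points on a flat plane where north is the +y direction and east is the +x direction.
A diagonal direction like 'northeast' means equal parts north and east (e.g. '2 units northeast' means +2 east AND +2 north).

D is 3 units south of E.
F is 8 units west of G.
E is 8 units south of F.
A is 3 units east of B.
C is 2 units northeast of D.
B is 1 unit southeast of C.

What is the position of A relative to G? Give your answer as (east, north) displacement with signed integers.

Place G at the origin (east=0, north=0).
  F is 8 units west of G: delta (east=-8, north=+0); F at (east=-8, north=0).
  E is 8 units south of F: delta (east=+0, north=-8); E at (east=-8, north=-8).
  D is 3 units south of E: delta (east=+0, north=-3); D at (east=-8, north=-11).
  C is 2 units northeast of D: delta (east=+2, north=+2); C at (east=-6, north=-9).
  B is 1 unit southeast of C: delta (east=+1, north=-1); B at (east=-5, north=-10).
  A is 3 units east of B: delta (east=+3, north=+0); A at (east=-2, north=-10).
Therefore A relative to G: (east=-2, north=-10).

Answer: A is at (east=-2, north=-10) relative to G.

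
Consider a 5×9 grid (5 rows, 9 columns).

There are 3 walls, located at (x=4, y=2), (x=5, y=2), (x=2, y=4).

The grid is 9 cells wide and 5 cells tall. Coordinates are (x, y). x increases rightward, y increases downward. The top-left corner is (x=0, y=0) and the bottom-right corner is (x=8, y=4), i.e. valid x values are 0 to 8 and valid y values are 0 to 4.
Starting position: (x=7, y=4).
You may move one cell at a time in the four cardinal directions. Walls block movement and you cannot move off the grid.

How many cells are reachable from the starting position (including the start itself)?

BFS flood-fill from (x=7, y=4):
  Distance 0: (x=7, y=4)
  Distance 1: (x=7, y=3), (x=6, y=4), (x=8, y=4)
  Distance 2: (x=7, y=2), (x=6, y=3), (x=8, y=3), (x=5, y=4)
  Distance 3: (x=7, y=1), (x=6, y=2), (x=8, y=2), (x=5, y=3), (x=4, y=4)
  Distance 4: (x=7, y=0), (x=6, y=1), (x=8, y=1), (x=4, y=3), (x=3, y=4)
  Distance 5: (x=6, y=0), (x=8, y=0), (x=5, y=1), (x=3, y=3)
  Distance 6: (x=5, y=0), (x=4, y=1), (x=3, y=2), (x=2, y=3)
  Distance 7: (x=4, y=0), (x=3, y=1), (x=2, y=2), (x=1, y=3)
  Distance 8: (x=3, y=0), (x=2, y=1), (x=1, y=2), (x=0, y=3), (x=1, y=4)
  Distance 9: (x=2, y=0), (x=1, y=1), (x=0, y=2), (x=0, y=4)
  Distance 10: (x=1, y=0), (x=0, y=1)
  Distance 11: (x=0, y=0)
Total reachable: 42 (grid has 42 open cells total)

Answer: Reachable cells: 42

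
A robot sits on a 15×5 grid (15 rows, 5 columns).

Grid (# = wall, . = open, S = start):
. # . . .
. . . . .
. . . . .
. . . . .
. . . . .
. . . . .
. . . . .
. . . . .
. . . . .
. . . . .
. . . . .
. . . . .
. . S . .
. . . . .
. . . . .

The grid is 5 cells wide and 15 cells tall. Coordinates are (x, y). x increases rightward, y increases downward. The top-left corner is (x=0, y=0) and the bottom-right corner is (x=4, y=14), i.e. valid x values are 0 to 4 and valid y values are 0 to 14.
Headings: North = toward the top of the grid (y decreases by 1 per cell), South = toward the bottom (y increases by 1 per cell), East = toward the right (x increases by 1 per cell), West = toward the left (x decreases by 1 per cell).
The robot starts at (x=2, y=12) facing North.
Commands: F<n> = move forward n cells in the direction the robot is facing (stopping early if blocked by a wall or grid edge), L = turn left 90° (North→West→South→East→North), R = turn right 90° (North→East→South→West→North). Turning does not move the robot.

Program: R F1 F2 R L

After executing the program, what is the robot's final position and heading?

Answer: Final position: (x=4, y=12), facing East

Derivation:
Start: (x=2, y=12), facing North
  R: turn right, now facing East
  F1: move forward 1, now at (x=3, y=12)
  F2: move forward 1/2 (blocked), now at (x=4, y=12)
  R: turn right, now facing South
  L: turn left, now facing East
Final: (x=4, y=12), facing East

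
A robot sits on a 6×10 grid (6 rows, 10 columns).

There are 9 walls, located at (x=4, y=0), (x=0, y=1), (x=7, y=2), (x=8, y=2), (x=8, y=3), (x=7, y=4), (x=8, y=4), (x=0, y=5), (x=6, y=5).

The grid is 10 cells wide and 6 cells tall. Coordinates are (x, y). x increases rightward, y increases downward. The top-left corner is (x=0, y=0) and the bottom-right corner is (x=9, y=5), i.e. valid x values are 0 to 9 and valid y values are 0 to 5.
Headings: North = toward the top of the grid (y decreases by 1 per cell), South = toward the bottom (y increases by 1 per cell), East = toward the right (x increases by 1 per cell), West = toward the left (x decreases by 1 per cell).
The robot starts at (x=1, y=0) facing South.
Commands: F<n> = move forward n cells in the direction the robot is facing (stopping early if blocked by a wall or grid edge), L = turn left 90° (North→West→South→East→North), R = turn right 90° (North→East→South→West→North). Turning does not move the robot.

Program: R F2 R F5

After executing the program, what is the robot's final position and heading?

Start: (x=1, y=0), facing South
  R: turn right, now facing West
  F2: move forward 1/2 (blocked), now at (x=0, y=0)
  R: turn right, now facing North
  F5: move forward 0/5 (blocked), now at (x=0, y=0)
Final: (x=0, y=0), facing North

Answer: Final position: (x=0, y=0), facing North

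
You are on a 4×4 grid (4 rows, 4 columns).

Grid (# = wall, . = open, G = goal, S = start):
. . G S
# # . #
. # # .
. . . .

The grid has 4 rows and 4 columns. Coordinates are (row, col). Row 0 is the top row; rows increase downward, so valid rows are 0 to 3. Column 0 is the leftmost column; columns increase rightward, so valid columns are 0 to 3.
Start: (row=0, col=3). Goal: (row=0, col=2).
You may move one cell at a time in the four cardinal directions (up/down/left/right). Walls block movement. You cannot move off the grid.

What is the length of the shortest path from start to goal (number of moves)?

BFS from (row=0, col=3) until reaching (row=0, col=2):
  Distance 0: (row=0, col=3)
  Distance 1: (row=0, col=2)  <- goal reached here
One shortest path (1 moves): (row=0, col=3) -> (row=0, col=2)

Answer: Shortest path length: 1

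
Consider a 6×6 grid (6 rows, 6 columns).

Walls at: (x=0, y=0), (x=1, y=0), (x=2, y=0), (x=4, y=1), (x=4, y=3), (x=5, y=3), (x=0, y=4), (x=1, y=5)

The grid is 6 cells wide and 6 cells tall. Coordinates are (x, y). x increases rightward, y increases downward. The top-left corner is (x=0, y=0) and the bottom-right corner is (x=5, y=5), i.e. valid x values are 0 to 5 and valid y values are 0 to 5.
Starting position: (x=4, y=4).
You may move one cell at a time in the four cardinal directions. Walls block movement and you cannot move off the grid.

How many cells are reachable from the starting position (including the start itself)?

BFS flood-fill from (x=4, y=4):
  Distance 0: (x=4, y=4)
  Distance 1: (x=3, y=4), (x=5, y=4), (x=4, y=5)
  Distance 2: (x=3, y=3), (x=2, y=4), (x=3, y=5), (x=5, y=5)
  Distance 3: (x=3, y=2), (x=2, y=3), (x=1, y=4), (x=2, y=5)
  Distance 4: (x=3, y=1), (x=2, y=2), (x=4, y=2), (x=1, y=3)
  Distance 5: (x=3, y=0), (x=2, y=1), (x=1, y=2), (x=5, y=2), (x=0, y=3)
  Distance 6: (x=4, y=0), (x=1, y=1), (x=5, y=1), (x=0, y=2)
  Distance 7: (x=5, y=0), (x=0, y=1)
Total reachable: 27 (grid has 28 open cells total)

Answer: Reachable cells: 27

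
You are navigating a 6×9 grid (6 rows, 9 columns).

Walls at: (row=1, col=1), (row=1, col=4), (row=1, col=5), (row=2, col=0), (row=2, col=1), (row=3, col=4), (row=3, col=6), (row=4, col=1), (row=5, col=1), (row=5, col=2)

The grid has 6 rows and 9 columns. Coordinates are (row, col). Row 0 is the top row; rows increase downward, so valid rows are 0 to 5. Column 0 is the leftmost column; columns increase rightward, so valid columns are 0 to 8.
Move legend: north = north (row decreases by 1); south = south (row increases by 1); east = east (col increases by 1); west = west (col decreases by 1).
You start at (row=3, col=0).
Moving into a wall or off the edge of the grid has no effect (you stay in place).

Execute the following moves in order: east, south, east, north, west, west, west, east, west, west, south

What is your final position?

Answer: Final position: (row=3, col=2)

Derivation:
Start: (row=3, col=0)
  east (east): (row=3, col=0) -> (row=3, col=1)
  south (south): blocked, stay at (row=3, col=1)
  east (east): (row=3, col=1) -> (row=3, col=2)
  north (north): (row=3, col=2) -> (row=2, col=2)
  [×3]west (west): blocked, stay at (row=2, col=2)
  east (east): (row=2, col=2) -> (row=2, col=3)
  west (west): (row=2, col=3) -> (row=2, col=2)
  west (west): blocked, stay at (row=2, col=2)
  south (south): (row=2, col=2) -> (row=3, col=2)
Final: (row=3, col=2)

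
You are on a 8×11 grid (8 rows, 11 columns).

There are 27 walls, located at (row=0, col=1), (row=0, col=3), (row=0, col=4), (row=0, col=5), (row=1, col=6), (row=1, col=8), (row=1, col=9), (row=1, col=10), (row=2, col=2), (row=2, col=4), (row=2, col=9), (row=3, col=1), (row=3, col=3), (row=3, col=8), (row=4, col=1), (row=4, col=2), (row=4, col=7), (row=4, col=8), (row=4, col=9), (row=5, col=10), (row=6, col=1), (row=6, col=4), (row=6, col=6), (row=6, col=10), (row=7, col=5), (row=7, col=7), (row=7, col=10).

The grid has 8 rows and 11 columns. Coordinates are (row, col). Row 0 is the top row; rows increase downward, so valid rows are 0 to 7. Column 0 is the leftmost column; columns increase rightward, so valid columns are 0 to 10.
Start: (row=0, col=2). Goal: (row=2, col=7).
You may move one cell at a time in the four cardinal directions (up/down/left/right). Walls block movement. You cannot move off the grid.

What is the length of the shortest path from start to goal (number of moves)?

BFS from (row=0, col=2) until reaching (row=2, col=7):
  Distance 0: (row=0, col=2)
  Distance 1: (row=1, col=2)
  Distance 2: (row=1, col=1), (row=1, col=3)
  Distance 3: (row=1, col=0), (row=1, col=4), (row=2, col=1), (row=2, col=3)
  Distance 4: (row=0, col=0), (row=1, col=5), (row=2, col=0)
  Distance 5: (row=2, col=5), (row=3, col=0)
  Distance 6: (row=2, col=6), (row=3, col=5), (row=4, col=0)
  Distance 7: (row=2, col=7), (row=3, col=4), (row=3, col=6), (row=4, col=5), (row=5, col=0)  <- goal reached here
One shortest path (7 moves): (row=0, col=2) -> (row=1, col=2) -> (row=1, col=3) -> (row=1, col=4) -> (row=1, col=5) -> (row=2, col=5) -> (row=2, col=6) -> (row=2, col=7)

Answer: Shortest path length: 7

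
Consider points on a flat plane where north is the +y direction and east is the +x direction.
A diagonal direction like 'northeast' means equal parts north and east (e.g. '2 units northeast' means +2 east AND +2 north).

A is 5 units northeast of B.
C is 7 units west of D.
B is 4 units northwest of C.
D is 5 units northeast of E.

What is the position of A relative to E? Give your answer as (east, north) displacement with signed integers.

Place E at the origin (east=0, north=0).
  D is 5 units northeast of E: delta (east=+5, north=+5); D at (east=5, north=5).
  C is 7 units west of D: delta (east=-7, north=+0); C at (east=-2, north=5).
  B is 4 units northwest of C: delta (east=-4, north=+4); B at (east=-6, north=9).
  A is 5 units northeast of B: delta (east=+5, north=+5); A at (east=-1, north=14).
Therefore A relative to E: (east=-1, north=14).

Answer: A is at (east=-1, north=14) relative to E.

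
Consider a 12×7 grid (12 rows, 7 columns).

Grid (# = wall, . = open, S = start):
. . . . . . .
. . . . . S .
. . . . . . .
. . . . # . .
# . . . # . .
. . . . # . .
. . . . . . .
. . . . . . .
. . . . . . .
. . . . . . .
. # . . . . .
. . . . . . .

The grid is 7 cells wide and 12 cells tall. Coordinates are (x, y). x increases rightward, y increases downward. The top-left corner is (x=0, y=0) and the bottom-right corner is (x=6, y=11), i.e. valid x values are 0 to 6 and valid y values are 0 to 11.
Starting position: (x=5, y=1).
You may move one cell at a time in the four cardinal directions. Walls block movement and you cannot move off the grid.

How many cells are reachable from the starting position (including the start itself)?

Answer: Reachable cells: 79

Derivation:
BFS flood-fill from (x=5, y=1):
  Distance 0: (x=5, y=1)
  Distance 1: (x=5, y=0), (x=4, y=1), (x=6, y=1), (x=5, y=2)
  Distance 2: (x=4, y=0), (x=6, y=0), (x=3, y=1), (x=4, y=2), (x=6, y=2), (x=5, y=3)
  Distance 3: (x=3, y=0), (x=2, y=1), (x=3, y=2), (x=6, y=3), (x=5, y=4)
  Distance 4: (x=2, y=0), (x=1, y=1), (x=2, y=2), (x=3, y=3), (x=6, y=4), (x=5, y=5)
  Distance 5: (x=1, y=0), (x=0, y=1), (x=1, y=2), (x=2, y=3), (x=3, y=4), (x=6, y=5), (x=5, y=6)
  Distance 6: (x=0, y=0), (x=0, y=2), (x=1, y=3), (x=2, y=4), (x=3, y=5), (x=4, y=6), (x=6, y=6), (x=5, y=7)
  Distance 7: (x=0, y=3), (x=1, y=4), (x=2, y=5), (x=3, y=6), (x=4, y=7), (x=6, y=7), (x=5, y=8)
  Distance 8: (x=1, y=5), (x=2, y=6), (x=3, y=7), (x=4, y=8), (x=6, y=8), (x=5, y=9)
  Distance 9: (x=0, y=5), (x=1, y=6), (x=2, y=7), (x=3, y=8), (x=4, y=9), (x=6, y=9), (x=5, y=10)
  Distance 10: (x=0, y=6), (x=1, y=7), (x=2, y=8), (x=3, y=9), (x=4, y=10), (x=6, y=10), (x=5, y=11)
  Distance 11: (x=0, y=7), (x=1, y=8), (x=2, y=9), (x=3, y=10), (x=4, y=11), (x=6, y=11)
  Distance 12: (x=0, y=8), (x=1, y=9), (x=2, y=10), (x=3, y=11)
  Distance 13: (x=0, y=9), (x=2, y=11)
  Distance 14: (x=0, y=10), (x=1, y=11)
  Distance 15: (x=0, y=11)
Total reachable: 79 (grid has 79 open cells total)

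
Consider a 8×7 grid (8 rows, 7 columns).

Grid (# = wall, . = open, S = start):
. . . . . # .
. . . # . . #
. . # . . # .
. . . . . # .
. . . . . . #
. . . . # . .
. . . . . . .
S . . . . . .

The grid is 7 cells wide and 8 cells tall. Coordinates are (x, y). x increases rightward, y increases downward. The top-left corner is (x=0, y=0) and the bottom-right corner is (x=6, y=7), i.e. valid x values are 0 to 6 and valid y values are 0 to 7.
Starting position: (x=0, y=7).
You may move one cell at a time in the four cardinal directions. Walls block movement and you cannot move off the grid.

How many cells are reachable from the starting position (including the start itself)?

Answer: Reachable cells: 45

Derivation:
BFS flood-fill from (x=0, y=7):
  Distance 0: (x=0, y=7)
  Distance 1: (x=0, y=6), (x=1, y=7)
  Distance 2: (x=0, y=5), (x=1, y=6), (x=2, y=7)
  Distance 3: (x=0, y=4), (x=1, y=5), (x=2, y=6), (x=3, y=7)
  Distance 4: (x=0, y=3), (x=1, y=4), (x=2, y=5), (x=3, y=6), (x=4, y=7)
  Distance 5: (x=0, y=2), (x=1, y=3), (x=2, y=4), (x=3, y=5), (x=4, y=6), (x=5, y=7)
  Distance 6: (x=0, y=1), (x=1, y=2), (x=2, y=3), (x=3, y=4), (x=5, y=6), (x=6, y=7)
  Distance 7: (x=0, y=0), (x=1, y=1), (x=3, y=3), (x=4, y=4), (x=5, y=5), (x=6, y=6)
  Distance 8: (x=1, y=0), (x=2, y=1), (x=3, y=2), (x=4, y=3), (x=5, y=4), (x=6, y=5)
  Distance 9: (x=2, y=0), (x=4, y=2)
  Distance 10: (x=3, y=0), (x=4, y=1)
  Distance 11: (x=4, y=0), (x=5, y=1)
Total reachable: 45 (grid has 48 open cells total)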